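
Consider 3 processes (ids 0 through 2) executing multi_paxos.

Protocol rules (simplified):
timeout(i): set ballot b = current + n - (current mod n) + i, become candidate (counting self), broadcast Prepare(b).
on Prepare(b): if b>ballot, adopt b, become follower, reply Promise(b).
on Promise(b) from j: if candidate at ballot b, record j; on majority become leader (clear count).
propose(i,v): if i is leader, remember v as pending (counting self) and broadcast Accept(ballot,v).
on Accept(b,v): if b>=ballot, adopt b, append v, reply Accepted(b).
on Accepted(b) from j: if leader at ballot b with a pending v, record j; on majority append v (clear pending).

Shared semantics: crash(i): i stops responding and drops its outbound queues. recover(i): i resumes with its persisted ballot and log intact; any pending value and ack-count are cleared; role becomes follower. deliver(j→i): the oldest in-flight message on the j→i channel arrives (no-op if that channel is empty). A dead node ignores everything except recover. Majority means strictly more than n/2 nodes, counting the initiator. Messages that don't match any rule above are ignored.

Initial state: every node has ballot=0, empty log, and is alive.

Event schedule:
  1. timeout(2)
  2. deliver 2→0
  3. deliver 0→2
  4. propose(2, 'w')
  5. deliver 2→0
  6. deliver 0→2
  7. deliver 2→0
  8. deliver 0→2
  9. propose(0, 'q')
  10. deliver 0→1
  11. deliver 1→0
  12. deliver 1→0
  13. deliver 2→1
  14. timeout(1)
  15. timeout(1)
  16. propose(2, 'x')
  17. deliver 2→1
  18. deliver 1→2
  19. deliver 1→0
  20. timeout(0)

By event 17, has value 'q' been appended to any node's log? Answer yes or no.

no

e1 timeout(2): 2[cand,b=5,-]
e2 deliver 2→0: 0[foll,b=5,-]
e3 deliver 0→2: 2[lead,b=5,-]
e4 propose(2,'w'): ·
e5 deliver 2→0: 0[foll,b=5,w]
e6 deliver 0→2: 2[lead,b=5,w]
e7 deliver 2→0: ·
e8 deliver 0→2: ·
e9 propose(0,'q'): ·
e10 deliver 0→1: ·
e11 deliver 1→0: ·
e12 deliver 1→0: ·
e13 deliver 2→1: 1[foll,b=5,-]
e14 timeout(1): 1[cand,b=7,-]
e15 timeout(1): 1[cand,b=10,-]
e16 propose(2,'x'): ·
e17 deliver 2→1: ·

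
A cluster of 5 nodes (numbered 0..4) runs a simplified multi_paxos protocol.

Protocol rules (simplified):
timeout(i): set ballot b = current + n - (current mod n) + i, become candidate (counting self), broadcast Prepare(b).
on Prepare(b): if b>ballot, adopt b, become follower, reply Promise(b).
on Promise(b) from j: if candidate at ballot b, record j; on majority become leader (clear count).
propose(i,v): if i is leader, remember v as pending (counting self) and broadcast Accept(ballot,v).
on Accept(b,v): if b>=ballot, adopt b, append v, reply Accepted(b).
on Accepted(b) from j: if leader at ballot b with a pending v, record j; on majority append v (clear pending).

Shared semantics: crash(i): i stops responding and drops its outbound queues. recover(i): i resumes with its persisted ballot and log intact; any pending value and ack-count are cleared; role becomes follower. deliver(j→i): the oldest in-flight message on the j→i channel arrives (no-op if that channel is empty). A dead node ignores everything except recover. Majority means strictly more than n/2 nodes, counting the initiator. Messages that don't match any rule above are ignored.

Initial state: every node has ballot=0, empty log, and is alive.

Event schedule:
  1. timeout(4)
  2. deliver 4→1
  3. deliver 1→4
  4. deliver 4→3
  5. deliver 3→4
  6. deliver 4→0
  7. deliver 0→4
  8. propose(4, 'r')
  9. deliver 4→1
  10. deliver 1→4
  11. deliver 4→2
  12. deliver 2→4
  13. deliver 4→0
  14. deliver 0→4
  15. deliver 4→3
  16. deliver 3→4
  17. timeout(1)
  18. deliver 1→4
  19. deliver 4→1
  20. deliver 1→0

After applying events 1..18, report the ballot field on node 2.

9

[1] timeout(4) → N4(cand b9 [-])
[2] deliver 4→1 → N1(foll b9 [-])
[3] deliver 1→4 → ∅
[4] deliver 4→3 → N3(foll b9 [-])
[5] deliver 3→4 → N4(lead b9 [-])
[6] deliver 4→0 → N0(foll b9 [-])
[7] deliver 0→4 → ∅
[8] propose(4,'r') → ∅
[9] deliver 4→1 → N1(foll b9 [r])
[10] deliver 1→4 → ∅
[11] deliver 4→2 → N2(foll b9 [-])
[12] deliver 2→4 → ∅
[13] deliver 4→0 → N0(foll b9 [r])
[14] deliver 0→4 → N4(lead b9 [r])
[15] deliver 4→3 → N3(foll b9 [r])
[16] deliver 3→4 → ∅
[17] timeout(1) → N1(cand b11 [r])
[18] deliver 1→4 → N4(foll b11 [r])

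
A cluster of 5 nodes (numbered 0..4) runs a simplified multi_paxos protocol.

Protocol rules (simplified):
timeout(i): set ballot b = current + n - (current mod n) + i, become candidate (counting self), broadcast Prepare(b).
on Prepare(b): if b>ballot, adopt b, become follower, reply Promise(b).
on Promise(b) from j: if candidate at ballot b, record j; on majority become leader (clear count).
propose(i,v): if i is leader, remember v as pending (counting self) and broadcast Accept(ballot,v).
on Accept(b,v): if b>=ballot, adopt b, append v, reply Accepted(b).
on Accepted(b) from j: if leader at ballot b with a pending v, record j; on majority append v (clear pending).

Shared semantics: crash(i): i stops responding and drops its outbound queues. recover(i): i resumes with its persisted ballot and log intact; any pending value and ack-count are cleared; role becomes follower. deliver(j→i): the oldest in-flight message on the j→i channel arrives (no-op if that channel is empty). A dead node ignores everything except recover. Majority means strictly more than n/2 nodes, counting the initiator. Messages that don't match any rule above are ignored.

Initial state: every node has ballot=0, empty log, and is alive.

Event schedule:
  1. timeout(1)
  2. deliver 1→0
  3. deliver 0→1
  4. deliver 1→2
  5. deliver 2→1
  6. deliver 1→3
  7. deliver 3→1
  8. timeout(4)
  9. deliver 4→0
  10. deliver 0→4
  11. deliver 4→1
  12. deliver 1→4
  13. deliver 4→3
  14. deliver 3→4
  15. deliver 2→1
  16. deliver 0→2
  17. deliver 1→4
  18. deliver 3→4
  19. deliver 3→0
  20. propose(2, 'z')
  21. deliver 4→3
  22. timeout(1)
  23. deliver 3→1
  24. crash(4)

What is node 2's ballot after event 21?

[1] timeout(1) → N1(cand b6 [-])
[2] deliver 1→0 → N0(foll b6 [-])
[3] deliver 0→1 → ∅
[4] deliver 1→2 → N2(foll b6 [-])
[5] deliver 2→1 → N1(lead b6 [-])
[6] deliver 1→3 → N3(foll b6 [-])
[7] deliver 3→1 → ∅
[8] timeout(4) → N4(cand b9 [-])
[9] deliver 4→0 → N0(foll b9 [-])
[10] deliver 0→4 → ∅
[11] deliver 4→1 → N1(foll b9 [-])
[12] deliver 1→4 → ∅
[13] deliver 4→3 → N3(foll b9 [-])
[14] deliver 3→4 → N4(lead b9 [-])
[15] deliver 2→1 → ∅
[16] deliver 0→2 → ∅
[17] deliver 1→4 → ∅
[18] deliver 3→4 → ∅
[19] deliver 3→0 → ∅
[20] propose(2,'z') → ∅
[21] deliver 4→3 → ∅

6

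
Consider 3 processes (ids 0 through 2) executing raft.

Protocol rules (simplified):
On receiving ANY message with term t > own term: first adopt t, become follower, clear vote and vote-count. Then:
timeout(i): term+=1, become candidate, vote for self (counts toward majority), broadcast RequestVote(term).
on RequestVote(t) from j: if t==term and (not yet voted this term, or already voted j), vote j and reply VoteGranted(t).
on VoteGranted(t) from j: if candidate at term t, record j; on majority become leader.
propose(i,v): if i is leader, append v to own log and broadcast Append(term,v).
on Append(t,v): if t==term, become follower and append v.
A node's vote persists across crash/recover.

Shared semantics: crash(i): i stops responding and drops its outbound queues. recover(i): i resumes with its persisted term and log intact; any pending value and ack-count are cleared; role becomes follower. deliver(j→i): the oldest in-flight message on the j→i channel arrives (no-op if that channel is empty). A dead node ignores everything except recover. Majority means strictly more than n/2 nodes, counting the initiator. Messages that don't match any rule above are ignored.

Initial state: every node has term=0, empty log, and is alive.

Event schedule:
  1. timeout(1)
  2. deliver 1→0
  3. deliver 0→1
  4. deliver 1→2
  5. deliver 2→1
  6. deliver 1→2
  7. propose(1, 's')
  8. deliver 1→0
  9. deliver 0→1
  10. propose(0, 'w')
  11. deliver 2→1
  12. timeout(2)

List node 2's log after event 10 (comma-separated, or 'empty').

empty

[1] timeout(1) → N1(cand t1 [-])
[2] deliver 1→0 → N0(foll t1 [-])
[3] deliver 0→1 → N1(lead t1 [-])
[4] deliver 1→2 → N2(foll t1 [-])
[5] deliver 2→1 → ∅
[6] deliver 1→2 → ∅
[7] propose(1,'s') → N1(lead t1 [s])
[8] deliver 1→0 → N0(foll t1 [s])
[9] deliver 0→1 → ∅
[10] propose(0,'w') → ∅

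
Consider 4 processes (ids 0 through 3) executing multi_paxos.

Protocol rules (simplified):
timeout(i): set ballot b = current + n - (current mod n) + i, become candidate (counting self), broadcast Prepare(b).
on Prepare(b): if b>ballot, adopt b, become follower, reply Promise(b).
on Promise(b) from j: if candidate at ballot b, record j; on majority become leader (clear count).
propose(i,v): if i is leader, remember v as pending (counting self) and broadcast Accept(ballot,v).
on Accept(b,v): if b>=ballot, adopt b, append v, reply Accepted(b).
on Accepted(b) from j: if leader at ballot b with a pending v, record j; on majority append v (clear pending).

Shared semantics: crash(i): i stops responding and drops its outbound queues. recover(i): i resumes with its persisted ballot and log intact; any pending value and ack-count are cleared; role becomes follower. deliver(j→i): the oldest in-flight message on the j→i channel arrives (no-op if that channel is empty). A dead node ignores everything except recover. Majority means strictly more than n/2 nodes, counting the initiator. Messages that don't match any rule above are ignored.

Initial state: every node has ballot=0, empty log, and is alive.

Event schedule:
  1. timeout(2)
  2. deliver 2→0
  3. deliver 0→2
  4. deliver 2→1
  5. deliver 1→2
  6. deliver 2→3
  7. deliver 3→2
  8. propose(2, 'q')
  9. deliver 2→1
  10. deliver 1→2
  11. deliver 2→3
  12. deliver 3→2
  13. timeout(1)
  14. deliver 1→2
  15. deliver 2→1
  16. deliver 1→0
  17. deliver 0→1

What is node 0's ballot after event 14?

e1 timeout(2): 2[cand,b=6,-]
e2 deliver 2→0: 0[foll,b=6,-]
e3 deliver 0→2: ·
e4 deliver 2→1: 1[foll,b=6,-]
e5 deliver 1→2: 2[lead,b=6,-]
e6 deliver 2→3: 3[foll,b=6,-]
e7 deliver 3→2: ·
e8 propose(2,'q'): ·
e9 deliver 2→1: 1[foll,b=6,q]
e10 deliver 1→2: ·
e11 deliver 2→3: 3[foll,b=6,q]
e12 deliver 3→2: 2[lead,b=6,q]
e13 timeout(1): 1[cand,b=9,q]
e14 deliver 1→2: 2[foll,b=9,q]

6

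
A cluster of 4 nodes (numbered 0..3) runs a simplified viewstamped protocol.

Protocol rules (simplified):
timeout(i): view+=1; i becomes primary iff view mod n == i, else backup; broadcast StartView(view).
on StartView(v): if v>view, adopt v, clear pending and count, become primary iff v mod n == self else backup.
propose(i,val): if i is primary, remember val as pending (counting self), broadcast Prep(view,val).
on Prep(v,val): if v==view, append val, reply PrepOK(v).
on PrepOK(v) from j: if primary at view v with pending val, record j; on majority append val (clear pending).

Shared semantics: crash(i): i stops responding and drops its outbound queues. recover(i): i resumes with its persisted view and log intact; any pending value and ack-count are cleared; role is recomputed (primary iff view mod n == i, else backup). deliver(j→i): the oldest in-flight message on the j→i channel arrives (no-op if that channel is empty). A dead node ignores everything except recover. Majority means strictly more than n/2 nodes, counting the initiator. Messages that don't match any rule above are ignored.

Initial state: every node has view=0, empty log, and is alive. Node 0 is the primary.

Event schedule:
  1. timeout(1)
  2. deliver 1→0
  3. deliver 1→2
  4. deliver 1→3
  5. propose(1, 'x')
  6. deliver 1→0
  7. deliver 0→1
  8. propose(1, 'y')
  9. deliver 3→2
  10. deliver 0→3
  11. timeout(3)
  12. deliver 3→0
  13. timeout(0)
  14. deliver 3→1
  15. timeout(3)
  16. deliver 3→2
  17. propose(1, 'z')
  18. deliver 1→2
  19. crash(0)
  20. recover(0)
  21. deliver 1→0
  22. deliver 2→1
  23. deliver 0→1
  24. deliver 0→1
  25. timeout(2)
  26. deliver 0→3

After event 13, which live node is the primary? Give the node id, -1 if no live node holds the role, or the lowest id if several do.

1

e1 timeout(1): 1[prim,v=1,-]
e2 deliver 1→0: 0[back,v=1,-]
e3 deliver 1→2: 2[back,v=1,-]
e4 deliver 1→3: 3[back,v=1,-]
e5 propose(1,'x'): ·
e6 deliver 1→0: 0[back,v=1,x]
e7 deliver 0→1: ·
e8 propose(1,'y'): ·
e9 deliver 3→2: ·
e10 deliver 0→3: ·
e11 timeout(3): 3[back,v=2,-]
e12 deliver 3→0: 0[back,v=2,x]
e13 timeout(0): 0[back,v=3,x]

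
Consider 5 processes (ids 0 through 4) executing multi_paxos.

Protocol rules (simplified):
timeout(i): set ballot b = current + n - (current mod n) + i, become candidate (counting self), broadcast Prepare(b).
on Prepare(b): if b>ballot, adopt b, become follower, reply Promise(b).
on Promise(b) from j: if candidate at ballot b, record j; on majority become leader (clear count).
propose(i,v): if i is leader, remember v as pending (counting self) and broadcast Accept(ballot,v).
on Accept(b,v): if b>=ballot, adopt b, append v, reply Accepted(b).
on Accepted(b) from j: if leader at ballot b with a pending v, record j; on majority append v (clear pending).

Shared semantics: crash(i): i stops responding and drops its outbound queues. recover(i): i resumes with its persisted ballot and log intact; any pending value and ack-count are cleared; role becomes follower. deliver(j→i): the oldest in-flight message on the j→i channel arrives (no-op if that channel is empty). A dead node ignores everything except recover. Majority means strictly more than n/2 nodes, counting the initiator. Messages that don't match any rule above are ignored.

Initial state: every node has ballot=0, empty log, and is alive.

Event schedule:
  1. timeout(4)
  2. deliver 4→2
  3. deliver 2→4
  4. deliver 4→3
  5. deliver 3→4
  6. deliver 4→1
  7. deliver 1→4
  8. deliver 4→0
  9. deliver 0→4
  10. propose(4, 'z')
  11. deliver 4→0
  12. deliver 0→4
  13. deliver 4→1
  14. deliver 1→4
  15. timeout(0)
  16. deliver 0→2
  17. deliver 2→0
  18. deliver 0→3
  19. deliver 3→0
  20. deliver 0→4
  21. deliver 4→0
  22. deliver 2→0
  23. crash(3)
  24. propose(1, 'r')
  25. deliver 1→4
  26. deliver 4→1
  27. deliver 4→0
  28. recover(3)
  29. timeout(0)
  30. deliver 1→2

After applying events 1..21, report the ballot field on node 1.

[1] timeout(4) → N4(cand b9 [-])
[2] deliver 4→2 → N2(foll b9 [-])
[3] deliver 2→4 → ∅
[4] deliver 4→3 → N3(foll b9 [-])
[5] deliver 3→4 → N4(lead b9 [-])
[6] deliver 4→1 → N1(foll b9 [-])
[7] deliver 1→4 → ∅
[8] deliver 4→0 → N0(foll b9 [-])
[9] deliver 0→4 → ∅
[10] propose(4,'z') → ∅
[11] deliver 4→0 → N0(foll b9 [z])
[12] deliver 0→4 → ∅
[13] deliver 4→1 → N1(foll b9 [z])
[14] deliver 1→4 → N4(lead b9 [z])
[15] timeout(0) → N0(cand b10 [z])
[16] deliver 0→2 → N2(foll b10 [-])
[17] deliver 2→0 → ∅
[18] deliver 0→3 → N3(foll b10 [-])
[19] deliver 3→0 → N0(lead b10 [z])
[20] deliver 0→4 → N4(foll b10 [z])
[21] deliver 4→0 → ∅

9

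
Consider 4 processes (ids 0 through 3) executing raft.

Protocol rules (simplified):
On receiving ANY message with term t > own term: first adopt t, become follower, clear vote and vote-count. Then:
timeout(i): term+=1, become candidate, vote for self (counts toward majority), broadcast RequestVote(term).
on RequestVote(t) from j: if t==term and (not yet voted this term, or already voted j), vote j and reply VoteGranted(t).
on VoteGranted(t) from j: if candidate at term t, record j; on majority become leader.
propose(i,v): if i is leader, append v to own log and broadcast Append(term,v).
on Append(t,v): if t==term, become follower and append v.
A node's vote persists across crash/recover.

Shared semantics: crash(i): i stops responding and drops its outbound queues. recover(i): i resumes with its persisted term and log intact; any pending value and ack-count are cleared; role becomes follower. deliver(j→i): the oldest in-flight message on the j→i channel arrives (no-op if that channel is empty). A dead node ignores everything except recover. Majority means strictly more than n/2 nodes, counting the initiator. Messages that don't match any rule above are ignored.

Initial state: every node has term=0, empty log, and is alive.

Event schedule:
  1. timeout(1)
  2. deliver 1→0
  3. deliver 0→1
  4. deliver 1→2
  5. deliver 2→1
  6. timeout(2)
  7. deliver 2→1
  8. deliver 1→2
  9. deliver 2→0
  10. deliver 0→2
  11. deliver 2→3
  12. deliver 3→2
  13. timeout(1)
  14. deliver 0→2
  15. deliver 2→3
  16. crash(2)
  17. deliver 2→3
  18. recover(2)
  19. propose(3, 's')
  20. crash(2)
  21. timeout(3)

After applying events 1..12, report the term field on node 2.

2

e1 timeout(1): 1[cand,t=1,-]
e2 deliver 1→0: 0[foll,t=1,-]
e3 deliver 0→1: ·
e4 deliver 1→2: 2[foll,t=1,-]
e5 deliver 2→1: 1[lead,t=1,-]
e6 timeout(2): 2[cand,t=2,-]
e7 deliver 2→1: 1[foll,t=2,-]
e8 deliver 1→2: ·
e9 deliver 2→0: 0[foll,t=2,-]
e10 deliver 0→2: 2[lead,t=2,-]
e11 deliver 2→3: 3[foll,t=2,-]
e12 deliver 3→2: ·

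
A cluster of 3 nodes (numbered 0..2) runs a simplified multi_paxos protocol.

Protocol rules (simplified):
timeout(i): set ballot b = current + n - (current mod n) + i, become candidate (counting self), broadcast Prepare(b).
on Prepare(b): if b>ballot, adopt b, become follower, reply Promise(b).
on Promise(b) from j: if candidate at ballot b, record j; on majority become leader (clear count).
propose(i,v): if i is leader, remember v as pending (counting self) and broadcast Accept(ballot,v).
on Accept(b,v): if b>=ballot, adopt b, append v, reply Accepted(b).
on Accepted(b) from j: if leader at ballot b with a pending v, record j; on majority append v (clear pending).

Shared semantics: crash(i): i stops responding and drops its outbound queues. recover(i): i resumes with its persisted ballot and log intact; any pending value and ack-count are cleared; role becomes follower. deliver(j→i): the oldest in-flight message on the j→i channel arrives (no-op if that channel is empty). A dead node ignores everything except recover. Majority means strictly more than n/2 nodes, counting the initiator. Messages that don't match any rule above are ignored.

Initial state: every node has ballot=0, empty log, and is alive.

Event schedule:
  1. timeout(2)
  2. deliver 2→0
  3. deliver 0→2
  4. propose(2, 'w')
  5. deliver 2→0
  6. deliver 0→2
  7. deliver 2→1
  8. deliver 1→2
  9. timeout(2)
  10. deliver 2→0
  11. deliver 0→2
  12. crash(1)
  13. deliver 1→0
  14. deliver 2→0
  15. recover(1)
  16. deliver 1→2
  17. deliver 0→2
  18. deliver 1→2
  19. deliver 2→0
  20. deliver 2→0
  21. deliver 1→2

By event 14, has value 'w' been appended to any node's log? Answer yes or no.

yes

e1 timeout(2): 2[cand,b=5,-]
e2 deliver 2→0: 0[foll,b=5,-]
e3 deliver 0→2: 2[lead,b=5,-]
e4 propose(2,'w'): ·
e5 deliver 2→0: 0[foll,b=5,w]
e6 deliver 0→2: 2[lead,b=5,w]
e7 deliver 2→1: 1[foll,b=5,-]
e8 deliver 1→2: ·
e9 timeout(2): 2[cand,b=8,w]
e10 deliver 2→0: 0[foll,b=8,w]
e11 deliver 0→2: 2[lead,b=8,w]
e12 crash(1): 1[✗foll,b=5,-]
e13 deliver 1→0: ·
e14 deliver 2→0: ·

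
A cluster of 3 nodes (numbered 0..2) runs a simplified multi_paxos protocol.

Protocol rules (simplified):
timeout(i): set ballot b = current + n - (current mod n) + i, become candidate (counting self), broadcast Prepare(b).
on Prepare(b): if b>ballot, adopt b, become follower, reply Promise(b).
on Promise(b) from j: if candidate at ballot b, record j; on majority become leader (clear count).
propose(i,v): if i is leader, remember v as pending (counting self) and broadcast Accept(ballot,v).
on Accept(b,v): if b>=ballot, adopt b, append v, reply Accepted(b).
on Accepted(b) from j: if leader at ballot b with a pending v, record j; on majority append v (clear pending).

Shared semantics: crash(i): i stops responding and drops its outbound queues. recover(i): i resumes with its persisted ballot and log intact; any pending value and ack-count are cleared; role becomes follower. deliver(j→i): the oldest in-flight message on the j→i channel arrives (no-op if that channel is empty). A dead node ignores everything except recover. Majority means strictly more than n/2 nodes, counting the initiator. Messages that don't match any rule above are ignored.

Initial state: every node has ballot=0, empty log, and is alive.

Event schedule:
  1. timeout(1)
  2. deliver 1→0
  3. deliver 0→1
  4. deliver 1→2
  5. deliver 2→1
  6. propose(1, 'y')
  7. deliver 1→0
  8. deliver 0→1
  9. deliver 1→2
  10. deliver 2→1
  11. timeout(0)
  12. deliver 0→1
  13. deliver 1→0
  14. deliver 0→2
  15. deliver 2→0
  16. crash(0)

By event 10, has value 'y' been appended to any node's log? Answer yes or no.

yes

after 1 — timeout(1): n1:cand/b4/[-]
after 2 — deliver 1→0: n0:foll/b4/[-]
after 3 — deliver 0→1: n1:lead/b4/[-]
after 4 — deliver 1→2: n2:foll/b4/[-]
after 5 — deliver 2→1: ·
after 6 — propose(1,'y'): ·
after 7 — deliver 1→0: n0:foll/b4/[y]
after 8 — deliver 0→1: n1:lead/b4/[y]
after 9 — deliver 1→2: n2:foll/b4/[y]
after 10 — deliver 2→1: ·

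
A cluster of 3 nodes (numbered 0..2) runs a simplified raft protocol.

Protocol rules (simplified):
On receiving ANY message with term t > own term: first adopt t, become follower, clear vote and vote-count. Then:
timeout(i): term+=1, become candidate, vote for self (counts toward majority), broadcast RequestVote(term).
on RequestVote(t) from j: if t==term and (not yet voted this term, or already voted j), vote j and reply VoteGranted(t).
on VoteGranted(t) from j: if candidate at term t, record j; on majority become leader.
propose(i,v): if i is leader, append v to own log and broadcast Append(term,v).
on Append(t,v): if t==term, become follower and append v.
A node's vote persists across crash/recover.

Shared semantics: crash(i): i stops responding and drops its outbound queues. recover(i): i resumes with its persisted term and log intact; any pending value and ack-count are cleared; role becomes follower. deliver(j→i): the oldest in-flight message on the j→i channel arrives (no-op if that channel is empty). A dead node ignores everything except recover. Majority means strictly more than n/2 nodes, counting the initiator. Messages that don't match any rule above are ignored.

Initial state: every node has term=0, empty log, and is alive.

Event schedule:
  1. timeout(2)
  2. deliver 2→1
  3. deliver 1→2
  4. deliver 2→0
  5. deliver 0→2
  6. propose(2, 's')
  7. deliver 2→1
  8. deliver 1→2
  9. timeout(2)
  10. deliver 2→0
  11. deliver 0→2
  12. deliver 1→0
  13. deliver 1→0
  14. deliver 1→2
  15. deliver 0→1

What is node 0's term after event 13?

1

step 1 timeout(2): 2={cand,t=1,log=-}
step 2 deliver 2→1: 1={foll,t=1,log=-}
step 3 deliver 1→2: 2={lead,t=1,log=-}
step 4 deliver 2→0: 0={foll,t=1,log=-}
step 5 deliver 0→2: —
step 6 propose(2,'s'): 2={lead,t=1,log=s}
step 7 deliver 2→1: 1={foll,t=1,log=s}
step 8 deliver 1→2: —
step 9 timeout(2): 2={cand,t=2,log=s}
step 10 deliver 2→0: 0={foll,t=1,log=s}
step 11 deliver 0→2: —
step 12 deliver 1→0: —
step 13 deliver 1→0: —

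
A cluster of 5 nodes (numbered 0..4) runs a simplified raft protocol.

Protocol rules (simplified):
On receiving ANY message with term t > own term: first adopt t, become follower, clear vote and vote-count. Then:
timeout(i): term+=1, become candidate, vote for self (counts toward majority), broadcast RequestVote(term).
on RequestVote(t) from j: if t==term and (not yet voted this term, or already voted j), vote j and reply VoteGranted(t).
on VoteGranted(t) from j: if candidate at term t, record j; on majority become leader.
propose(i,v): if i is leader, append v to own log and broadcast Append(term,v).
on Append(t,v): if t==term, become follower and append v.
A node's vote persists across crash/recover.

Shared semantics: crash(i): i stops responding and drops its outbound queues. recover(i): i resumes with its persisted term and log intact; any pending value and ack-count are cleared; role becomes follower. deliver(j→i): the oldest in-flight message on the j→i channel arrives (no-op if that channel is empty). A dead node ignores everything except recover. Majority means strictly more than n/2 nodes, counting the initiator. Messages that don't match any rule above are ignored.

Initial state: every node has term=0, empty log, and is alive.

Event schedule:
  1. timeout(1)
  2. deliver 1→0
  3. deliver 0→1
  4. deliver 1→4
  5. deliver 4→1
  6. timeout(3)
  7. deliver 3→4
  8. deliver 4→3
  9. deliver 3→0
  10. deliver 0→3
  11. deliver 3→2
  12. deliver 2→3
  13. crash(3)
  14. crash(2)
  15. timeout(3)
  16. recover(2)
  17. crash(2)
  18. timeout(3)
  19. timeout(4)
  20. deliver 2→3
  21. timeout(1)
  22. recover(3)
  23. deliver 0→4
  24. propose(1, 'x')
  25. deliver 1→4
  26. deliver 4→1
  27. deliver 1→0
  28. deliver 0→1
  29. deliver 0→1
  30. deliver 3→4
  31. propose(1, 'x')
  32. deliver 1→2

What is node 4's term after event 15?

1

[1] timeout(1) → N1(cand t1 [-])
[2] deliver 1→0 → N0(foll t1 [-])
[3] deliver 0→1 → ∅
[4] deliver 1→4 → N4(foll t1 [-])
[5] deliver 4→1 → N1(lead t1 [-])
[6] timeout(3) → N3(cand t1 [-])
[7] deliver 3→4 → ∅
[8] deliver 4→3 → ∅
[9] deliver 3→0 → ∅
[10] deliver 0→3 → ∅
[11] deliver 3→2 → N2(foll t1 [-])
[12] deliver 2→3 → ∅
[13] crash(3) → N3(✗cand t1 [-])
[14] crash(2) → N2(✗foll t1 [-])
[15] timeout(3) → ∅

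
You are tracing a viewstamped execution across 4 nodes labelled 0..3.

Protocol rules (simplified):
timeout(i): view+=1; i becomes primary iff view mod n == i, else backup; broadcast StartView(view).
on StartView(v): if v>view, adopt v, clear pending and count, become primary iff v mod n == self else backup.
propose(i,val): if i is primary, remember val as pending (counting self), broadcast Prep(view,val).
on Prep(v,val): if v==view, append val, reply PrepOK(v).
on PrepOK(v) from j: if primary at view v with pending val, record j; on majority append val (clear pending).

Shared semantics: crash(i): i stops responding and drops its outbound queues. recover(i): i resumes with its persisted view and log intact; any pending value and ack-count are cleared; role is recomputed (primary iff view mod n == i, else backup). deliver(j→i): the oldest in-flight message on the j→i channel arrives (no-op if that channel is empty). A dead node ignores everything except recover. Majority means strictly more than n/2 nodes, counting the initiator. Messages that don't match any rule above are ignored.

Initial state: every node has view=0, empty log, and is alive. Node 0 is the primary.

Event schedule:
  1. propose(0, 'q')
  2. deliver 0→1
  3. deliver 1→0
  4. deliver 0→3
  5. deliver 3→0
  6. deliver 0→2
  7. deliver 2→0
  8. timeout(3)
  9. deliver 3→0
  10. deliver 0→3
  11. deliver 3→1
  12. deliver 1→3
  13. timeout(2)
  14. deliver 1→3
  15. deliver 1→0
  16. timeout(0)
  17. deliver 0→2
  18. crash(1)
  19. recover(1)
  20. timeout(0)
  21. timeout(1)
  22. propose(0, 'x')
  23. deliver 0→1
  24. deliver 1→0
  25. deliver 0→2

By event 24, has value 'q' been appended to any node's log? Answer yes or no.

e1 propose(0,'q'): ·
e2 deliver 0→1: 1[back,v=0,q]
e3 deliver 1→0: ·
e4 deliver 0→3: 3[back,v=0,q]
e5 deliver 3→0: 0[prim,v=0,q]
e6 deliver 0→2: 2[back,v=0,q]
e7 deliver 2→0: ·
e8 timeout(3): 3[back,v=1,q]
e9 deliver 3→0: 0[back,v=1,q]
e10 deliver 0→3: ·
e11 deliver 3→1: 1[prim,v=1,q]
e12 deliver 1→3: ·
e13 timeout(2): 2[back,v=1,q]
e14 deliver 1→3: ·
e15 deliver 1→0: ·
e16 timeout(0): 0[back,v=2,q]
e17 deliver 0→2: 2[prim,v=2,q]
e18 crash(1): 1[✗prim,v=1,q]
e19 recover(1): 1[prim,v=1,q]
e20 timeout(0): 0[back,v=3,q]
e21 timeout(1): 1[back,v=2,q]
e22 propose(0,'x'): ·
e23 deliver 0→1: ·
e24 deliver 1→0: ·

yes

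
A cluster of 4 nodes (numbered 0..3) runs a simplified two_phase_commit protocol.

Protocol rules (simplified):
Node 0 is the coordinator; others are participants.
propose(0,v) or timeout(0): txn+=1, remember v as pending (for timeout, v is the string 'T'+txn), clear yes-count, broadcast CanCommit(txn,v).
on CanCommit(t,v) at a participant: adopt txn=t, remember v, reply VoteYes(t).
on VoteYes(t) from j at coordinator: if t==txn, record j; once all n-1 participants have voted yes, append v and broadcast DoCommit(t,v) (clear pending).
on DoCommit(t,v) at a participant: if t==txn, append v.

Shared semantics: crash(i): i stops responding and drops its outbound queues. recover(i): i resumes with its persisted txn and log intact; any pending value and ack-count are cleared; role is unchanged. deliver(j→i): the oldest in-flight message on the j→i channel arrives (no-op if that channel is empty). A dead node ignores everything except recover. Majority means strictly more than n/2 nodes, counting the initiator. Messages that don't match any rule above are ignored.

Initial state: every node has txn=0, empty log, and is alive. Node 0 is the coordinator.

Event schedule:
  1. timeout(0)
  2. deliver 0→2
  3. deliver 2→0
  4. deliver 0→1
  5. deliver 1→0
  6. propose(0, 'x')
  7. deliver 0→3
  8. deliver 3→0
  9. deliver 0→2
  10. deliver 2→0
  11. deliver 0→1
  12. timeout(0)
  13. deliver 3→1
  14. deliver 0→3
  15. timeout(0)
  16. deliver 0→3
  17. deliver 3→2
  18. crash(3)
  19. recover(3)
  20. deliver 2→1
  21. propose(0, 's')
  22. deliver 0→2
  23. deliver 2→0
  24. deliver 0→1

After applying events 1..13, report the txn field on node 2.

1. timeout(0):  <0:coor t1 ->
2. deliver 0→2:  <2:part t1 ->
3. deliver 2→0:  nop
4. deliver 0→1:  <1:part t1 ->
5. deliver 1→0:  nop
6. propose(0,'x'):  <0:coor t2 ->
7. deliver 0→3:  <3:part t1 ->
8. deliver 3→0:  nop
9. deliver 0→2:  <2:part t2 ->
10. deliver 2→0:  nop
11. deliver 0→1:  <1:part t2 ->
12. timeout(0):  <0:coor t3 ->
13. deliver 3→1:  nop

2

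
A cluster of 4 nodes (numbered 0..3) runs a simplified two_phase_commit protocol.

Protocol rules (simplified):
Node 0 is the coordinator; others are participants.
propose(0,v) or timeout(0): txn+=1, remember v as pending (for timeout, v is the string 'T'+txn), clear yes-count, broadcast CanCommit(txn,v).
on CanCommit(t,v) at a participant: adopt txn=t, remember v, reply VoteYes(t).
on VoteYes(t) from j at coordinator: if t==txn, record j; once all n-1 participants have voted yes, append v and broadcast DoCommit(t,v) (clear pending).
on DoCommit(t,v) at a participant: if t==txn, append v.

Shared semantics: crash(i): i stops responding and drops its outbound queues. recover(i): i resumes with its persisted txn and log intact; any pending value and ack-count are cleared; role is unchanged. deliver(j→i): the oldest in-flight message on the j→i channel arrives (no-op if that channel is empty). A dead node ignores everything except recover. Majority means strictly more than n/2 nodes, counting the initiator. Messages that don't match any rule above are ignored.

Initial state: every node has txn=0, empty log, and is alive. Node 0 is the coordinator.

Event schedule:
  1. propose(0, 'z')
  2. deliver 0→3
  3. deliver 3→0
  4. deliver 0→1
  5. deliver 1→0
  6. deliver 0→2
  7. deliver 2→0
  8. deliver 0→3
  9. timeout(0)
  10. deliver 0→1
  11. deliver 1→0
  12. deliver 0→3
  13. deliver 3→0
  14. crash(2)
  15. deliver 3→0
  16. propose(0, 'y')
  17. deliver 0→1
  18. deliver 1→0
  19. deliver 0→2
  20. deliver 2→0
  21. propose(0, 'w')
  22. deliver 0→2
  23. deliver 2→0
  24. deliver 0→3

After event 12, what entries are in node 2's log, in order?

empty

e1 propose(0,'z'): 0[coor,t=1,-]
e2 deliver 0→3: 3[part,t=1,-]
e3 deliver 3→0: ·
e4 deliver 0→1: 1[part,t=1,-]
e5 deliver 1→0: ·
e6 deliver 0→2: 2[part,t=1,-]
e7 deliver 2→0: 0[coor,t=1,z]
e8 deliver 0→3: 3[part,t=1,z]
e9 timeout(0): 0[coor,t=2,z]
e10 deliver 0→1: 1[part,t=1,z]
e11 deliver 1→0: ·
e12 deliver 0→3: 3[part,t=2,z]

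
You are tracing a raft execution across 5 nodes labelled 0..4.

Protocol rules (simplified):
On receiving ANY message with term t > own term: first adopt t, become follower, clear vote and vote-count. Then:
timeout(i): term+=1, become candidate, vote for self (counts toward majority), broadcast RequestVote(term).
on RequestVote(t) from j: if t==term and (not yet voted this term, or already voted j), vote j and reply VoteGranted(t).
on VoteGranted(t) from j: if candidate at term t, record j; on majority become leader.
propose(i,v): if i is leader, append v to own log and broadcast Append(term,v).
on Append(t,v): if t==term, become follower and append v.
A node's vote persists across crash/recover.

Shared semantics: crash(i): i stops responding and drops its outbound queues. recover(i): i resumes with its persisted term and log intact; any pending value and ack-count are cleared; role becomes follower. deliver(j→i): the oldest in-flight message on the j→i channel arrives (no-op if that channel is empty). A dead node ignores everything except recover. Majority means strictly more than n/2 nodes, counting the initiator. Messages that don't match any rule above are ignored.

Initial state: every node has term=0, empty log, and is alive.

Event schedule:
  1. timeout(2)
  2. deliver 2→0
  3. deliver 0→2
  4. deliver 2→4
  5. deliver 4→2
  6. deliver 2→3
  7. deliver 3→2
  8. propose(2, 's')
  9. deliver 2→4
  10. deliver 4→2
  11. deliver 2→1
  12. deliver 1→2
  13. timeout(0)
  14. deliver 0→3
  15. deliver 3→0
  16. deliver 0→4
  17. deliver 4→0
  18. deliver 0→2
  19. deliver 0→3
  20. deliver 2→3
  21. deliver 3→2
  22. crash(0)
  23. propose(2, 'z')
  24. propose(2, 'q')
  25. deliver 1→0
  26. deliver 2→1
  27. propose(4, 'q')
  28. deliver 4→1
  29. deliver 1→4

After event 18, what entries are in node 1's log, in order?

step 1 timeout(2): 2={cand,t=1,log=-}
step 2 deliver 2→0: 0={foll,t=1,log=-}
step 3 deliver 0→2: —
step 4 deliver 2→4: 4={foll,t=1,log=-}
step 5 deliver 4→2: 2={lead,t=1,log=-}
step 6 deliver 2→3: 3={foll,t=1,log=-}
step 7 deliver 3→2: —
step 8 propose(2,'s'): 2={lead,t=1,log=s}
step 9 deliver 2→4: 4={foll,t=1,log=s}
step 10 deliver 4→2: —
step 11 deliver 2→1: 1={foll,t=1,log=-}
step 12 deliver 1→2: —
step 13 timeout(0): 0={cand,t=2,log=-}
step 14 deliver 0→3: 3={foll,t=2,log=-}
step 15 deliver 3→0: —
step 16 deliver 0→4: 4={foll,t=2,log=s}
step 17 deliver 4→0: 0={lead,t=2,log=-}
step 18 deliver 0→2: 2={foll,t=2,log=s}

empty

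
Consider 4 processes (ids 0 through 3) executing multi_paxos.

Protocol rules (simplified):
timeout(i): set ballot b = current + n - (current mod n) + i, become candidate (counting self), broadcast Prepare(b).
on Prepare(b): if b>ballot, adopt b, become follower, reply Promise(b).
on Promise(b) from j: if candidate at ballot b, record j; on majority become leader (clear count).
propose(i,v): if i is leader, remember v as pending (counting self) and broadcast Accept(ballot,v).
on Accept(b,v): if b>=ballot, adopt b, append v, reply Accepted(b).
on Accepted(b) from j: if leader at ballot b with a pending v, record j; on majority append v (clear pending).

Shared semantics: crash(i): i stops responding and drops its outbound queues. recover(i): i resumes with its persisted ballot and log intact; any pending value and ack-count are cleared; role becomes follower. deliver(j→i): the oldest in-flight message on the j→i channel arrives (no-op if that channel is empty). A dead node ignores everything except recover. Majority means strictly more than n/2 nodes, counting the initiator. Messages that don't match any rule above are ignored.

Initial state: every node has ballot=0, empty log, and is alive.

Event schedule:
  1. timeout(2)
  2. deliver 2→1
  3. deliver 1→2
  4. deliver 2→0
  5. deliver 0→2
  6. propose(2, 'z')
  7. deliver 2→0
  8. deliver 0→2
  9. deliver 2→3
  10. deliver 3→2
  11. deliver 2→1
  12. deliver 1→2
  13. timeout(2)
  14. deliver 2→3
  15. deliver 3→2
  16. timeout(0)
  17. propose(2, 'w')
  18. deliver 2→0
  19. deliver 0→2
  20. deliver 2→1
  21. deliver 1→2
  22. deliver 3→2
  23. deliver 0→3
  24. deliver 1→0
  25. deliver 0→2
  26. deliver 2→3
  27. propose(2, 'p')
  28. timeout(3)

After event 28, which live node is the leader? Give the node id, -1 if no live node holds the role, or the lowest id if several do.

1. timeout(2):  <2:cand b6 ->
2. deliver 2→1:  <1:foll b6 ->
3. deliver 1→2:  nop
4. deliver 2→0:  <0:foll b6 ->
5. deliver 0→2:  <2:lead b6 ->
6. propose(2,'z'):  nop
7. deliver 2→0:  <0:foll b6 z>
8. deliver 0→2:  nop
9. deliver 2→3:  <3:foll b6 ->
10. deliver 3→2:  nop
11. deliver 2→1:  <1:foll b6 z>
12. deliver 1→2:  <2:lead b6 z>
13. timeout(2):  <2:cand b10 z>
14. deliver 2→3:  <3:foll b6 z>
15. deliver 3→2:  nop
16. timeout(0):  <0:cand b8 z>
17. propose(2,'w'):  nop
18. deliver 2→0:  <0:foll b10 z>
19. deliver 0→2:  nop
20. deliver 2→1:  <1:foll b10 z>
21. deliver 1→2:  nop
22. deliver 3→2:  nop
23. deliver 0→3:  <3:foll b8 z>
24. deliver 1→0:  nop
25. deliver 0→2:  <2:lead b10 z>
26. deliver 2→3:  <3:foll b10 z>
27. propose(2,'p'):  nop
28. timeout(3):  <3:cand b15 z>

2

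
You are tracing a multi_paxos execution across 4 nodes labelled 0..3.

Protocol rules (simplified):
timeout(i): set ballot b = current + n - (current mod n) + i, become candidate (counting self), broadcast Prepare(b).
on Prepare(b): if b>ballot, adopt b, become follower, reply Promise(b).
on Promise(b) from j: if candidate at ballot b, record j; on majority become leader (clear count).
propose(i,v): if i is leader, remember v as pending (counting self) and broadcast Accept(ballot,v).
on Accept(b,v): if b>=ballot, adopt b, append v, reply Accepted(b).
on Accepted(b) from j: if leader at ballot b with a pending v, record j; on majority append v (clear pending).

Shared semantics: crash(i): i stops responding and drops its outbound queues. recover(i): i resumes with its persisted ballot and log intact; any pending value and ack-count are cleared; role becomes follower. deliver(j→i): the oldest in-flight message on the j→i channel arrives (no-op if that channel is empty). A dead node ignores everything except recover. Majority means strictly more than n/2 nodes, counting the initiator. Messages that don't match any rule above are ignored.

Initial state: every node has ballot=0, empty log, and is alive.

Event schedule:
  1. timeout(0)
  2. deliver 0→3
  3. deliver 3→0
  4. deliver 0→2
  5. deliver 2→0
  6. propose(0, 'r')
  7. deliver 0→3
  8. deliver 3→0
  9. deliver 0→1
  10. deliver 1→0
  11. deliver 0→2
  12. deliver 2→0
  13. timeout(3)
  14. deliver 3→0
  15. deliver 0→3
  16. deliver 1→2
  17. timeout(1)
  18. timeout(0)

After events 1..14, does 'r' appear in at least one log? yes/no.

after 1 — timeout(0): n0:cand/b4/[-]
after 2 — deliver 0→3: n3:foll/b4/[-]
after 3 — deliver 3→0: ·
after 4 — deliver 0→2: n2:foll/b4/[-]
after 5 — deliver 2→0: n0:lead/b4/[-]
after 6 — propose(0,'r'): ·
after 7 — deliver 0→3: n3:foll/b4/[r]
after 8 — deliver 3→0: ·
after 9 — deliver 0→1: n1:foll/b4/[-]
after 10 — deliver 1→0: ·
after 11 — deliver 0→2: n2:foll/b4/[r]
after 12 — deliver 2→0: n0:lead/b4/[r]
after 13 — timeout(3): n3:cand/b11/[r]
after 14 — deliver 3→0: n0:foll/b11/[r]

yes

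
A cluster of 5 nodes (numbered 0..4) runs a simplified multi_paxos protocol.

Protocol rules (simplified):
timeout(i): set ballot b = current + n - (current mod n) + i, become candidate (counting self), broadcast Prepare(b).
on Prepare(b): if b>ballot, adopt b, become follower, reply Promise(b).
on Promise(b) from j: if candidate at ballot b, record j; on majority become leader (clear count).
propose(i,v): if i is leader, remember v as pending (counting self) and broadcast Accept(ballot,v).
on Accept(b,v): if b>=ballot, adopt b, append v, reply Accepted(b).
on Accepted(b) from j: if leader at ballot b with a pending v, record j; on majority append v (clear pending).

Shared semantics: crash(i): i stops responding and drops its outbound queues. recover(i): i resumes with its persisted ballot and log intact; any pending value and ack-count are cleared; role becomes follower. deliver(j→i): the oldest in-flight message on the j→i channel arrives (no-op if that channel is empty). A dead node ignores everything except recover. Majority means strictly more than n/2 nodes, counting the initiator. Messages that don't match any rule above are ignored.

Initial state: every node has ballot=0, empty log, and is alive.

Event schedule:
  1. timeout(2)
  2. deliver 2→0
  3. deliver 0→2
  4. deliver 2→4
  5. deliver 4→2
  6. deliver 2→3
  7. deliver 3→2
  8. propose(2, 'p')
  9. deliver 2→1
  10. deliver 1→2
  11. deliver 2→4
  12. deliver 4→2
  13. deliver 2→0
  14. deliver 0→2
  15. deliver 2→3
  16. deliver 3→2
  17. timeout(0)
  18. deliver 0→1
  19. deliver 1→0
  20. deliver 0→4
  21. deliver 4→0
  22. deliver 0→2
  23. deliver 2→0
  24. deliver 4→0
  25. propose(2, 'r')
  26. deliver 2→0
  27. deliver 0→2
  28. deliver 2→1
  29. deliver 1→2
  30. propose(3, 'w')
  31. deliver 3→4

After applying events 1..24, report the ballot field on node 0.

10

[1] timeout(2) → N2(cand b7 [-])
[2] deliver 2→0 → N0(foll b7 [-])
[3] deliver 0→2 → ∅
[4] deliver 2→4 → N4(foll b7 [-])
[5] deliver 4→2 → N2(lead b7 [-])
[6] deliver 2→3 → N3(foll b7 [-])
[7] deliver 3→2 → ∅
[8] propose(2,'p') → ∅
[9] deliver 2→1 → N1(foll b7 [-])
[10] deliver 1→2 → ∅
[11] deliver 2→4 → N4(foll b7 [p])
[12] deliver 4→2 → ∅
[13] deliver 2→0 → N0(foll b7 [p])
[14] deliver 0→2 → N2(lead b7 [p])
[15] deliver 2→3 → N3(foll b7 [p])
[16] deliver 3→2 → ∅
[17] timeout(0) → N0(cand b10 [p])
[18] deliver 0→1 → N1(foll b10 [-])
[19] deliver 1→0 → ∅
[20] deliver 0→4 → N4(foll b10 [p])
[21] deliver 4→0 → N0(lead b10 [p])
[22] deliver 0→2 → N2(foll b10 [p])
[23] deliver 2→0 → ∅
[24] deliver 4→0 → ∅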